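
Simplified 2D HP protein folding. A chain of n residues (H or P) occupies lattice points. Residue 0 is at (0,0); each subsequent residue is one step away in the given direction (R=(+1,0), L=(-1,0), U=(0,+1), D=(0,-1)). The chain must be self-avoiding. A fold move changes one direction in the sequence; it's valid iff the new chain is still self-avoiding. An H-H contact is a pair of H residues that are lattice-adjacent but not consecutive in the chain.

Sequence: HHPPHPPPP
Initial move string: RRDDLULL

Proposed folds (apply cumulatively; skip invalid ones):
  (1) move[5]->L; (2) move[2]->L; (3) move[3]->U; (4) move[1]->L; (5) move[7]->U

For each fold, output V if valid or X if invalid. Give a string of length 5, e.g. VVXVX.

Initial: RRDDLULL -> [(0, 0), (1, 0), (2, 0), (2, -1), (2, -2), (1, -2), (1, -1), (0, -1), (-1, -1)]
Fold 1: move[5]->L => RRDDLLLL VALID
Fold 2: move[2]->L => RRLDLLLL INVALID (collision), skipped
Fold 3: move[3]->U => RRDULLLL INVALID (collision), skipped
Fold 4: move[1]->L => RLDDLLLL INVALID (collision), skipped
Fold 5: move[7]->U => RRDDLLLU VALID

Answer: VXXXV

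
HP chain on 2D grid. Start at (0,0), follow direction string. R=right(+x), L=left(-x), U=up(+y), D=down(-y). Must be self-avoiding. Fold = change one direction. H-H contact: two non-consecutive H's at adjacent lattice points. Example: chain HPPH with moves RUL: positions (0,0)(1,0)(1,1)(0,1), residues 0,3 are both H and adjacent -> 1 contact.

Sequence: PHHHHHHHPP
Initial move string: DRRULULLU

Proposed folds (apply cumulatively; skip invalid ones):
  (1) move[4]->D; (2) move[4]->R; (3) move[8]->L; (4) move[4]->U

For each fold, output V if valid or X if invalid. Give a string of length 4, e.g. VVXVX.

Initial: DRRULULLU -> [(0, 0), (0, -1), (1, -1), (2, -1), (2, 0), (1, 0), (1, 1), (0, 1), (-1, 1), (-1, 2)]
Fold 1: move[4]->D => DRRUDULLU INVALID (collision), skipped
Fold 2: move[4]->R => DRRURULLU VALID
Fold 3: move[8]->L => DRRURULLL VALID
Fold 4: move[4]->U => DRRUUULLL VALID

Answer: XVVV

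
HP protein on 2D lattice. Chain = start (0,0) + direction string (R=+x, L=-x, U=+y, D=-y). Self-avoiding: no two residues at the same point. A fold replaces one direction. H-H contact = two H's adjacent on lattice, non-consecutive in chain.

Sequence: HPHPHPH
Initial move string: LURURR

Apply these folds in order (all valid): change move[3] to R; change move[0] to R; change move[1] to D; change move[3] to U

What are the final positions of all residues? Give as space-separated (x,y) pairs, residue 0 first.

Initial moves: LURURR
Fold: move[3]->R => LURRRR (positions: [(0, 0), (-1, 0), (-1, 1), (0, 1), (1, 1), (2, 1), (3, 1)])
Fold: move[0]->R => RURRRR (positions: [(0, 0), (1, 0), (1, 1), (2, 1), (3, 1), (4, 1), (5, 1)])
Fold: move[1]->D => RDRRRR (positions: [(0, 0), (1, 0), (1, -1), (2, -1), (3, -1), (4, -1), (5, -1)])
Fold: move[3]->U => RDRURR (positions: [(0, 0), (1, 0), (1, -1), (2, -1), (2, 0), (3, 0), (4, 0)])

Answer: (0,0) (1,0) (1,-1) (2,-1) (2,0) (3,0) (4,0)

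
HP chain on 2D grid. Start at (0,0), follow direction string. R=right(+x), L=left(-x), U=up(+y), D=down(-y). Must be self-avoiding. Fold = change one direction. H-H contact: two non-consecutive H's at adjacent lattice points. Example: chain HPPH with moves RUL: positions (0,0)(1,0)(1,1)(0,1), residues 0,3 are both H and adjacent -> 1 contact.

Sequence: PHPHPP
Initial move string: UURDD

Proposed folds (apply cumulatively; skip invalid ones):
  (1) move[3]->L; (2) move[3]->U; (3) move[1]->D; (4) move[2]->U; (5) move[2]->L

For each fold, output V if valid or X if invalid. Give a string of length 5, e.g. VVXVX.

Answer: XXXXV

Derivation:
Initial: UURDD -> [(0, 0), (0, 1), (0, 2), (1, 2), (1, 1), (1, 0)]
Fold 1: move[3]->L => UURLD INVALID (collision), skipped
Fold 2: move[3]->U => UURUD INVALID (collision), skipped
Fold 3: move[1]->D => UDRDD INVALID (collision), skipped
Fold 4: move[2]->U => UUUDD INVALID (collision), skipped
Fold 5: move[2]->L => UULDD VALID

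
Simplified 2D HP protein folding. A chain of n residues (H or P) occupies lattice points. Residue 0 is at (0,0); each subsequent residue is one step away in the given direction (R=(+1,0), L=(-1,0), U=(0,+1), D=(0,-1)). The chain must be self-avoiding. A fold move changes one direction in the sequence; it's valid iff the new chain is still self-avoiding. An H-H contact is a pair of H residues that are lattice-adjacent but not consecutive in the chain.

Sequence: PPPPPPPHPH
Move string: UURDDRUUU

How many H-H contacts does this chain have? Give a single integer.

Positions: [(0, 0), (0, 1), (0, 2), (1, 2), (1, 1), (1, 0), (2, 0), (2, 1), (2, 2), (2, 3)]
No H-H contacts found.

Answer: 0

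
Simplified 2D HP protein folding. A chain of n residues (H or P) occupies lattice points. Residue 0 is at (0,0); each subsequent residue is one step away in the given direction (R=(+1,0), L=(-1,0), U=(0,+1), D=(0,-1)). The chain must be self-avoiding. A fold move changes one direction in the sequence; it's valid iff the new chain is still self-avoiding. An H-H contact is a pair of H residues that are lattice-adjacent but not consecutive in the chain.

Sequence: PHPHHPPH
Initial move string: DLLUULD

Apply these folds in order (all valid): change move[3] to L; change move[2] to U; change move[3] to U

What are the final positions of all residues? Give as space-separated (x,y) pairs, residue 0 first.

Initial moves: DLLUULD
Fold: move[3]->L => DLLLULD (positions: [(0, 0), (0, -1), (-1, -1), (-2, -1), (-3, -1), (-3, 0), (-4, 0), (-4, -1)])
Fold: move[2]->U => DLULULD (positions: [(0, 0), (0, -1), (-1, -1), (-1, 0), (-2, 0), (-2, 1), (-3, 1), (-3, 0)])
Fold: move[3]->U => DLUUULD (positions: [(0, 0), (0, -1), (-1, -1), (-1, 0), (-1, 1), (-1, 2), (-2, 2), (-2, 1)])

Answer: (0,0) (0,-1) (-1,-1) (-1,0) (-1,1) (-1,2) (-2,2) (-2,1)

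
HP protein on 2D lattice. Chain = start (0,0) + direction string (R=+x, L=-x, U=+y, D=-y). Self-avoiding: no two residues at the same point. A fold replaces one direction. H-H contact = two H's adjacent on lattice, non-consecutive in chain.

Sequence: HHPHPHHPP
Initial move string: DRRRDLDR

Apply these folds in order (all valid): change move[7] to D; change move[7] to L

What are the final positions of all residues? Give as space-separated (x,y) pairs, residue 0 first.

Answer: (0,0) (0,-1) (1,-1) (2,-1) (3,-1) (3,-2) (2,-2) (2,-3) (1,-3)

Derivation:
Initial moves: DRRRDLDR
Fold: move[7]->D => DRRRDLDD (positions: [(0, 0), (0, -1), (1, -1), (2, -1), (3, -1), (3, -2), (2, -2), (2, -3), (2, -4)])
Fold: move[7]->L => DRRRDLDL (positions: [(0, 0), (0, -1), (1, -1), (2, -1), (3, -1), (3, -2), (2, -2), (2, -3), (1, -3)])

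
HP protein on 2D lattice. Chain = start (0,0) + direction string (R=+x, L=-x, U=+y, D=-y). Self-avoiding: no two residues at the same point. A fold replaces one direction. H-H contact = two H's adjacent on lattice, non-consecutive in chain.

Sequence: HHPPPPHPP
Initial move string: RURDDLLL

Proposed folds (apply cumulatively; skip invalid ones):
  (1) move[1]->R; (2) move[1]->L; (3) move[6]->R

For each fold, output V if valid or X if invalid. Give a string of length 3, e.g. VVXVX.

Answer: VXX

Derivation:
Initial: RURDDLLL -> [(0, 0), (1, 0), (1, 1), (2, 1), (2, 0), (2, -1), (1, -1), (0, -1), (-1, -1)]
Fold 1: move[1]->R => RRRDDLLL VALID
Fold 2: move[1]->L => RLRDDLLL INVALID (collision), skipped
Fold 3: move[6]->R => RRRDDLRL INVALID (collision), skipped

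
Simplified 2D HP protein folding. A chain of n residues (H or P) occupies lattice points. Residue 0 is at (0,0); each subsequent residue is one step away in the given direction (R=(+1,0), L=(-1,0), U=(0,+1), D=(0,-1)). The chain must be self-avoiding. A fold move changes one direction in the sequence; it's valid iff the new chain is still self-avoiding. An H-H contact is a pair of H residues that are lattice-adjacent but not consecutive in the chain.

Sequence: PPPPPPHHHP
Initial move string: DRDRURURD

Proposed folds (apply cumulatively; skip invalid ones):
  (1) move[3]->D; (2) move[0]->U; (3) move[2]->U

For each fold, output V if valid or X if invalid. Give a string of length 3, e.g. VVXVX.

Initial: DRDRURURD -> [(0, 0), (0, -1), (1, -1), (1, -2), (2, -2), (2, -1), (3, -1), (3, 0), (4, 0), (4, -1)]
Fold 1: move[3]->D => DRDDURURD INVALID (collision), skipped
Fold 2: move[0]->U => URDRURURD VALID
Fold 3: move[2]->U => URURURURD VALID

Answer: XVV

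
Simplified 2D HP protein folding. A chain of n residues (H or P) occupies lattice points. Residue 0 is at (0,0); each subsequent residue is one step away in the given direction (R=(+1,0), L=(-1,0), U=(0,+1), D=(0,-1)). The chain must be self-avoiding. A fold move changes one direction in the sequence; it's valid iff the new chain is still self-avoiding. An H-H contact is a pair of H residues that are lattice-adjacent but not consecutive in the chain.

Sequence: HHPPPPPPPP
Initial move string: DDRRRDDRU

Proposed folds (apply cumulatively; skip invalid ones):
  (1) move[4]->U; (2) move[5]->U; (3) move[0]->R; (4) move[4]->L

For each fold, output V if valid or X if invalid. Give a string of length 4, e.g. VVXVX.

Initial: DDRRRDDRU -> [(0, 0), (0, -1), (0, -2), (1, -2), (2, -2), (3, -2), (3, -3), (3, -4), (4, -4), (4, -3)]
Fold 1: move[4]->U => DDRRUDDRU INVALID (collision), skipped
Fold 2: move[5]->U => DDRRRUDRU INVALID (collision), skipped
Fold 3: move[0]->R => RDRRRDDRU VALID
Fold 4: move[4]->L => RDRRLDDRU INVALID (collision), skipped

Answer: XXVX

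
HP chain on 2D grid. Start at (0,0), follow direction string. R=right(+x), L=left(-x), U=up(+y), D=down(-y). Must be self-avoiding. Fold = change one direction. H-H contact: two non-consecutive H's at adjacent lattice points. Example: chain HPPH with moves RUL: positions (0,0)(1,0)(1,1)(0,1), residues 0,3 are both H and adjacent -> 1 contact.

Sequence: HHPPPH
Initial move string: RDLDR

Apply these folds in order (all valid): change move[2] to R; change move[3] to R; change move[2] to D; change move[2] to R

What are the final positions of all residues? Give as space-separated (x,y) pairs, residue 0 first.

Initial moves: RDLDR
Fold: move[2]->R => RDRDR (positions: [(0, 0), (1, 0), (1, -1), (2, -1), (2, -2), (3, -2)])
Fold: move[3]->R => RDRRR (positions: [(0, 0), (1, 0), (1, -1), (2, -1), (3, -1), (4, -1)])
Fold: move[2]->D => RDDRR (positions: [(0, 0), (1, 0), (1, -1), (1, -2), (2, -2), (3, -2)])
Fold: move[2]->R => RDRRR (positions: [(0, 0), (1, 0), (1, -1), (2, -1), (3, -1), (4, -1)])

Answer: (0,0) (1,0) (1,-1) (2,-1) (3,-1) (4,-1)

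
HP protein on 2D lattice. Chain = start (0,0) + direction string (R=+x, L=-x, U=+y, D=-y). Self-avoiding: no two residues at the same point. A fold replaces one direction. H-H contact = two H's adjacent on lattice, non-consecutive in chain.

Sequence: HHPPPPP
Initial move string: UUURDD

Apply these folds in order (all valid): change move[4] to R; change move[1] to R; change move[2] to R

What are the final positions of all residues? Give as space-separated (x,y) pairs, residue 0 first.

Answer: (0,0) (0,1) (1,1) (2,1) (3,1) (4,1) (4,0)

Derivation:
Initial moves: UUURDD
Fold: move[4]->R => UUURRD (positions: [(0, 0), (0, 1), (0, 2), (0, 3), (1, 3), (2, 3), (2, 2)])
Fold: move[1]->R => URURRD (positions: [(0, 0), (0, 1), (1, 1), (1, 2), (2, 2), (3, 2), (3, 1)])
Fold: move[2]->R => URRRRD (positions: [(0, 0), (0, 1), (1, 1), (2, 1), (3, 1), (4, 1), (4, 0)])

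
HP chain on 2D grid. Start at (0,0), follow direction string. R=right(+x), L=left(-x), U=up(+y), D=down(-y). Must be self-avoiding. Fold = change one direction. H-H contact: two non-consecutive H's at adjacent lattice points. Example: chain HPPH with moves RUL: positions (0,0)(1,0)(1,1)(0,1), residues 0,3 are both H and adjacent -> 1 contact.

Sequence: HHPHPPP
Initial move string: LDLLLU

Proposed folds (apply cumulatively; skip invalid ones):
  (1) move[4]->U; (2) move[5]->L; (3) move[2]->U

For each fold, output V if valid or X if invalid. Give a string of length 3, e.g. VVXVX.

Answer: VVX

Derivation:
Initial: LDLLLU -> [(0, 0), (-1, 0), (-1, -1), (-2, -1), (-3, -1), (-4, -1), (-4, 0)]
Fold 1: move[4]->U => LDLLUU VALID
Fold 2: move[5]->L => LDLLUL VALID
Fold 3: move[2]->U => LDULUL INVALID (collision), skipped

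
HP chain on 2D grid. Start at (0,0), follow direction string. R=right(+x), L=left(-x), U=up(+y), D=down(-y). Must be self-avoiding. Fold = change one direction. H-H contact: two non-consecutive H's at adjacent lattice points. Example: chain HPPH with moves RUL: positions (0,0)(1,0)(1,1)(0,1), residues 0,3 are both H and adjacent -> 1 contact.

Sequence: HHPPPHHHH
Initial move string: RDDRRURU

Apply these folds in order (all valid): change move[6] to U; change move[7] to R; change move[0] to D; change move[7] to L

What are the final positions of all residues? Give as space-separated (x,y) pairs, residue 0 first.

Initial moves: RDDRRURU
Fold: move[6]->U => RDDRRUUU (positions: [(0, 0), (1, 0), (1, -1), (1, -2), (2, -2), (3, -2), (3, -1), (3, 0), (3, 1)])
Fold: move[7]->R => RDDRRUUR (positions: [(0, 0), (1, 0), (1, -1), (1, -2), (2, -2), (3, -2), (3, -1), (3, 0), (4, 0)])
Fold: move[0]->D => DDDRRUUR (positions: [(0, 0), (0, -1), (0, -2), (0, -3), (1, -3), (2, -3), (2, -2), (2, -1), (3, -1)])
Fold: move[7]->L => DDDRRUUL (positions: [(0, 0), (0, -1), (0, -2), (0, -3), (1, -3), (2, -3), (2, -2), (2, -1), (1, -1)])

Answer: (0,0) (0,-1) (0,-2) (0,-3) (1,-3) (2,-3) (2,-2) (2,-1) (1,-1)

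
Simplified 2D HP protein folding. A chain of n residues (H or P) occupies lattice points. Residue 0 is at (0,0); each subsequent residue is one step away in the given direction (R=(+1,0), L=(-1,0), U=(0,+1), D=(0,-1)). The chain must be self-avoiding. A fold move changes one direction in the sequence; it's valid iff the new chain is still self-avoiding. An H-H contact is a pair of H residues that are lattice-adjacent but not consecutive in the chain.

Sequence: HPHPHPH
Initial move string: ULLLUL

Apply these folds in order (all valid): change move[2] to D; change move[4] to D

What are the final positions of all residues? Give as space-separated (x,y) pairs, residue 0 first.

Initial moves: ULLLUL
Fold: move[2]->D => ULDLUL (positions: [(0, 0), (0, 1), (-1, 1), (-1, 0), (-2, 0), (-2, 1), (-3, 1)])
Fold: move[4]->D => ULDLDL (positions: [(0, 0), (0, 1), (-1, 1), (-1, 0), (-2, 0), (-2, -1), (-3, -1)])

Answer: (0,0) (0,1) (-1,1) (-1,0) (-2,0) (-2,-1) (-3,-1)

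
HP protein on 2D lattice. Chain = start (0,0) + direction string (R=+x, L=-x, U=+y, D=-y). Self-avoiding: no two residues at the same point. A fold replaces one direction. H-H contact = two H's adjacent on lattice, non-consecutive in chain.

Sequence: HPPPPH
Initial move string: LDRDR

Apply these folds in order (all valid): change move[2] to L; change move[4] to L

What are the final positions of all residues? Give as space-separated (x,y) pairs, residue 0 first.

Initial moves: LDRDR
Fold: move[2]->L => LDLDR (positions: [(0, 0), (-1, 0), (-1, -1), (-2, -1), (-2, -2), (-1, -2)])
Fold: move[4]->L => LDLDL (positions: [(0, 0), (-1, 0), (-1, -1), (-2, -1), (-2, -2), (-3, -2)])

Answer: (0,0) (-1,0) (-1,-1) (-2,-1) (-2,-2) (-3,-2)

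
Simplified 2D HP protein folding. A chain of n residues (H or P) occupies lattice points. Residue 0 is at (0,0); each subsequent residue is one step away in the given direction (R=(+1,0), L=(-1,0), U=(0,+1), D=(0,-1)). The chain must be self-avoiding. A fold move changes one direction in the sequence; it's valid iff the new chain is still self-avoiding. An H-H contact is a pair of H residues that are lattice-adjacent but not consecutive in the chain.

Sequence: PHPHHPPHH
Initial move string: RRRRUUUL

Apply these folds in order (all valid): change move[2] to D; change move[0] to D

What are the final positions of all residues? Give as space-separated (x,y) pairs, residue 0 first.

Answer: (0,0) (0,-1) (1,-1) (1,-2) (2,-2) (2,-1) (2,0) (2,1) (1,1)

Derivation:
Initial moves: RRRRUUUL
Fold: move[2]->D => RRDRUUUL (positions: [(0, 0), (1, 0), (2, 0), (2, -1), (3, -1), (3, 0), (3, 1), (3, 2), (2, 2)])
Fold: move[0]->D => DRDRUUUL (positions: [(0, 0), (0, -1), (1, -1), (1, -2), (2, -2), (2, -1), (2, 0), (2, 1), (1, 1)])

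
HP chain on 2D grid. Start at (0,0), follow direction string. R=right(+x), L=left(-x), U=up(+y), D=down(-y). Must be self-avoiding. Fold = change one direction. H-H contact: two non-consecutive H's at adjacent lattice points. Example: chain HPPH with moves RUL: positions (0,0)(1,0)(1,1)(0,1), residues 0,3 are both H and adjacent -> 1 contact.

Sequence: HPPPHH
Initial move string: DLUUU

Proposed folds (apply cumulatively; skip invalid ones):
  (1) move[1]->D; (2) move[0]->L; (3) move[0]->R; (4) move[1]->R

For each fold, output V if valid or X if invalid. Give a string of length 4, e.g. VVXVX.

Initial: DLUUU -> [(0, 0), (0, -1), (-1, -1), (-1, 0), (-1, 1), (-1, 2)]
Fold 1: move[1]->D => DDUUU INVALID (collision), skipped
Fold 2: move[0]->L => LLUUU VALID
Fold 3: move[0]->R => RLUUU INVALID (collision), skipped
Fold 4: move[1]->R => LRUUU INVALID (collision), skipped

Answer: XVXX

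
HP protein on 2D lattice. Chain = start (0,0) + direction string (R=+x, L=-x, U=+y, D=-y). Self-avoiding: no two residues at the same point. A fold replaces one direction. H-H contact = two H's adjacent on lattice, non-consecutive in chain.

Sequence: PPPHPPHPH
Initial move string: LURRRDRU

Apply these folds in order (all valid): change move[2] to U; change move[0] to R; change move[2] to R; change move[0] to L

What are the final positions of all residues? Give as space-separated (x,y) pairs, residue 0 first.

Answer: (0,0) (-1,0) (-1,1) (0,1) (1,1) (2,1) (2,0) (3,0) (3,1)

Derivation:
Initial moves: LURRRDRU
Fold: move[2]->U => LUURRDRU (positions: [(0, 0), (-1, 0), (-1, 1), (-1, 2), (0, 2), (1, 2), (1, 1), (2, 1), (2, 2)])
Fold: move[0]->R => RUURRDRU (positions: [(0, 0), (1, 0), (1, 1), (1, 2), (2, 2), (3, 2), (3, 1), (4, 1), (4, 2)])
Fold: move[2]->R => RURRRDRU (positions: [(0, 0), (1, 0), (1, 1), (2, 1), (3, 1), (4, 1), (4, 0), (5, 0), (5, 1)])
Fold: move[0]->L => LURRRDRU (positions: [(0, 0), (-1, 0), (-1, 1), (0, 1), (1, 1), (2, 1), (2, 0), (3, 0), (3, 1)])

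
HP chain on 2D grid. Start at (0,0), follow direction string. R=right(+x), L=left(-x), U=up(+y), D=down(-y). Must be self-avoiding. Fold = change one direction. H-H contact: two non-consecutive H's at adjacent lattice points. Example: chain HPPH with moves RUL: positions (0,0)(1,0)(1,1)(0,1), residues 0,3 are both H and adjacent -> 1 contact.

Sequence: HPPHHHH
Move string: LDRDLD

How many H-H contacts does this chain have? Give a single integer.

Positions: [(0, 0), (-1, 0), (-1, -1), (0, -1), (0, -2), (-1, -2), (-1, -3)]
H-H contact: residue 0 @(0,0) - residue 3 @(0, -1)

Answer: 1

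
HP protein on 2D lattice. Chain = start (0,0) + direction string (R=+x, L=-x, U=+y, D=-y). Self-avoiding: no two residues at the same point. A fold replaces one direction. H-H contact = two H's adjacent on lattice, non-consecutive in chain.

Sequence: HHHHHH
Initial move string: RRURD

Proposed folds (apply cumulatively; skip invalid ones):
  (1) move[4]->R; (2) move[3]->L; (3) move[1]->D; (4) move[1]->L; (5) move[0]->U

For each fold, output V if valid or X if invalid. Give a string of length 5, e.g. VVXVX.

Answer: VXXXV

Derivation:
Initial: RRURD -> [(0, 0), (1, 0), (2, 0), (2, 1), (3, 1), (3, 0)]
Fold 1: move[4]->R => RRURR VALID
Fold 2: move[3]->L => RRULR INVALID (collision), skipped
Fold 3: move[1]->D => RDURR INVALID (collision), skipped
Fold 4: move[1]->L => RLURR INVALID (collision), skipped
Fold 5: move[0]->U => URURR VALID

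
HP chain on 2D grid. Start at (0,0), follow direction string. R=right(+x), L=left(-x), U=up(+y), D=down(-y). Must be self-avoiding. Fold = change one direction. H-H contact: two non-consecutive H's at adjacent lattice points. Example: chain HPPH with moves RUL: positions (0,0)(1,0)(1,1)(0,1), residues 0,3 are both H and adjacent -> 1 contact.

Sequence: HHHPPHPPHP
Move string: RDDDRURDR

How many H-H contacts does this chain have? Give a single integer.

Answer: 1

Derivation:
Positions: [(0, 0), (1, 0), (1, -1), (1, -2), (1, -3), (2, -3), (2, -2), (3, -2), (3, -3), (4, -3)]
H-H contact: residue 5 @(2,-3) - residue 8 @(3, -3)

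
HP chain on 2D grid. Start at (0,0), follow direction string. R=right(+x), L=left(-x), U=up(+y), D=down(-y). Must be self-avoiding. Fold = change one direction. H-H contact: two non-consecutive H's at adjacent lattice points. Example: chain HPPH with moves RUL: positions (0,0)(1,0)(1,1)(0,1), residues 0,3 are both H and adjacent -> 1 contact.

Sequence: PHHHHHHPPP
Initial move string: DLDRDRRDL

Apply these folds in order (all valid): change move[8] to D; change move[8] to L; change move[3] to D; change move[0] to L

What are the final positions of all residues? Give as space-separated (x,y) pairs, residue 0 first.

Answer: (0,0) (-1,0) (-2,0) (-2,-1) (-2,-2) (-2,-3) (-1,-3) (0,-3) (0,-4) (-1,-4)

Derivation:
Initial moves: DLDRDRRDL
Fold: move[8]->D => DLDRDRRDD (positions: [(0, 0), (0, -1), (-1, -1), (-1, -2), (0, -2), (0, -3), (1, -3), (2, -3), (2, -4), (2, -5)])
Fold: move[8]->L => DLDRDRRDL (positions: [(0, 0), (0, -1), (-1, -1), (-1, -2), (0, -2), (0, -3), (1, -3), (2, -3), (2, -4), (1, -4)])
Fold: move[3]->D => DLDDDRRDL (positions: [(0, 0), (0, -1), (-1, -1), (-1, -2), (-1, -3), (-1, -4), (0, -4), (1, -4), (1, -5), (0, -5)])
Fold: move[0]->L => LLDDDRRDL (positions: [(0, 0), (-1, 0), (-2, 0), (-2, -1), (-2, -2), (-2, -3), (-1, -3), (0, -3), (0, -4), (-1, -4)])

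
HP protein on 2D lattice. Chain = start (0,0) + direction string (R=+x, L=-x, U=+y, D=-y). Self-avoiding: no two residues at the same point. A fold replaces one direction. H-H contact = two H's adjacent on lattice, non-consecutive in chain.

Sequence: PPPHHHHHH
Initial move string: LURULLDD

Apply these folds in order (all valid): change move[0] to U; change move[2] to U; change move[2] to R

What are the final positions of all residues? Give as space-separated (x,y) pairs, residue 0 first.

Initial moves: LURULLDD
Fold: move[0]->U => UURULLDD (positions: [(0, 0), (0, 1), (0, 2), (1, 2), (1, 3), (0, 3), (-1, 3), (-1, 2), (-1, 1)])
Fold: move[2]->U => UUUULLDD (positions: [(0, 0), (0, 1), (0, 2), (0, 3), (0, 4), (-1, 4), (-2, 4), (-2, 3), (-2, 2)])
Fold: move[2]->R => UURULLDD (positions: [(0, 0), (0, 1), (0, 2), (1, 2), (1, 3), (0, 3), (-1, 3), (-1, 2), (-1, 1)])

Answer: (0,0) (0,1) (0,2) (1,2) (1,3) (0,3) (-1,3) (-1,2) (-1,1)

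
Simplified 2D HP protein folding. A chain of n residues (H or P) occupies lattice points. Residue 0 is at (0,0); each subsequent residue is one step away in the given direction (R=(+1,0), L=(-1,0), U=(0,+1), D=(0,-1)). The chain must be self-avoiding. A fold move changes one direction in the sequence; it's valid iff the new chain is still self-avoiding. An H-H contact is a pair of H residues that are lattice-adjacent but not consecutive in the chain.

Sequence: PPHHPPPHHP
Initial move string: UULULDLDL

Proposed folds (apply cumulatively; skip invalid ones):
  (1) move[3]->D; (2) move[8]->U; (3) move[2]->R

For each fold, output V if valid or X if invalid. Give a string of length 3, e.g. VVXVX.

Answer: VXX

Derivation:
Initial: UULULDLDL -> [(0, 0), (0, 1), (0, 2), (-1, 2), (-1, 3), (-2, 3), (-2, 2), (-3, 2), (-3, 1), (-4, 1)]
Fold 1: move[3]->D => UULDLDLDL VALID
Fold 2: move[8]->U => UULDLDLDU INVALID (collision), skipped
Fold 3: move[2]->R => UURDLDLDL INVALID (collision), skipped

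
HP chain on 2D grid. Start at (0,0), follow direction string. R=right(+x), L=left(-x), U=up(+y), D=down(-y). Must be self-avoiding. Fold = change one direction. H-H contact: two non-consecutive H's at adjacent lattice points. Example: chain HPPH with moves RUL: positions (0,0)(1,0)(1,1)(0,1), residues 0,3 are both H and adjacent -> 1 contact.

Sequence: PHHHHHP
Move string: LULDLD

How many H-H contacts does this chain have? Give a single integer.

Answer: 1

Derivation:
Positions: [(0, 0), (-1, 0), (-1, 1), (-2, 1), (-2, 0), (-3, 0), (-3, -1)]
H-H contact: residue 1 @(-1,0) - residue 4 @(-2, 0)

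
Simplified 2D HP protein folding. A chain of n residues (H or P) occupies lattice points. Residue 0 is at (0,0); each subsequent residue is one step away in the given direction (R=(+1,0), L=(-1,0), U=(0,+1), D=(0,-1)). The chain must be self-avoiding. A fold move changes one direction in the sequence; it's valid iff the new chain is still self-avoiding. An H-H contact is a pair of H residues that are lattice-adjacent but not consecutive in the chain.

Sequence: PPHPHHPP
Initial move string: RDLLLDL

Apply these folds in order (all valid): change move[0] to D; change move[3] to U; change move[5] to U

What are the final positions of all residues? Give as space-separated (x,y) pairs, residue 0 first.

Initial moves: RDLLLDL
Fold: move[0]->D => DDLLLDL (positions: [(0, 0), (0, -1), (0, -2), (-1, -2), (-2, -2), (-3, -2), (-3, -3), (-4, -3)])
Fold: move[3]->U => DDLULDL (positions: [(0, 0), (0, -1), (0, -2), (-1, -2), (-1, -1), (-2, -1), (-2, -2), (-3, -2)])
Fold: move[5]->U => DDLULUL (positions: [(0, 0), (0, -1), (0, -2), (-1, -2), (-1, -1), (-2, -1), (-2, 0), (-3, 0)])

Answer: (0,0) (0,-1) (0,-2) (-1,-2) (-1,-1) (-2,-1) (-2,0) (-3,0)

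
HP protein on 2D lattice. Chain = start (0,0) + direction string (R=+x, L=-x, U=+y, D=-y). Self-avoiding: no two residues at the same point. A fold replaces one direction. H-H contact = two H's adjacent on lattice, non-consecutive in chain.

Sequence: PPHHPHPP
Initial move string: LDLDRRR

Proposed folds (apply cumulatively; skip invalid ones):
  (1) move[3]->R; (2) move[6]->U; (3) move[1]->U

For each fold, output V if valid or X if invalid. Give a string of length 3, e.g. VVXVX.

Initial: LDLDRRR -> [(0, 0), (-1, 0), (-1, -1), (-2, -1), (-2, -2), (-1, -2), (0, -2), (1, -2)]
Fold 1: move[3]->R => LDLRRRR INVALID (collision), skipped
Fold 2: move[6]->U => LDLDRRU VALID
Fold 3: move[1]->U => LULDRRU INVALID (collision), skipped

Answer: XVX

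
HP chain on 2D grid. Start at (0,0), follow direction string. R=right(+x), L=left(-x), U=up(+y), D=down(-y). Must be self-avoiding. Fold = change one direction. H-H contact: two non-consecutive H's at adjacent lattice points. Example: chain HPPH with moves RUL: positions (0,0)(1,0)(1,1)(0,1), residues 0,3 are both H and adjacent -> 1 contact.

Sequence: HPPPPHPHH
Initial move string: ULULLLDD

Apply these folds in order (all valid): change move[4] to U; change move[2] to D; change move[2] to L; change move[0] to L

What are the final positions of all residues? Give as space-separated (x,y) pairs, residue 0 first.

Answer: (0,0) (-1,0) (-2,0) (-3,0) (-4,0) (-4,1) (-5,1) (-5,0) (-5,-1)

Derivation:
Initial moves: ULULLLDD
Fold: move[4]->U => ULULULDD (positions: [(0, 0), (0, 1), (-1, 1), (-1, 2), (-2, 2), (-2, 3), (-3, 3), (-3, 2), (-3, 1)])
Fold: move[2]->D => ULDLULDD (positions: [(0, 0), (0, 1), (-1, 1), (-1, 0), (-2, 0), (-2, 1), (-3, 1), (-3, 0), (-3, -1)])
Fold: move[2]->L => ULLLULDD (positions: [(0, 0), (0, 1), (-1, 1), (-2, 1), (-3, 1), (-3, 2), (-4, 2), (-4, 1), (-4, 0)])
Fold: move[0]->L => LLLLULDD (positions: [(0, 0), (-1, 0), (-2, 0), (-3, 0), (-4, 0), (-4, 1), (-5, 1), (-5, 0), (-5, -1)])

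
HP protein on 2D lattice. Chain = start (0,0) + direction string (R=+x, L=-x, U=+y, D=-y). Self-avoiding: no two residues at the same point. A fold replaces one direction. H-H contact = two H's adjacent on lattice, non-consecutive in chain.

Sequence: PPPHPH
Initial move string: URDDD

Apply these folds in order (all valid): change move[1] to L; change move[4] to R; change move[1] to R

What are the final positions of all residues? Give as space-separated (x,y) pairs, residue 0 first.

Answer: (0,0) (0,1) (1,1) (1,0) (1,-1) (2,-1)

Derivation:
Initial moves: URDDD
Fold: move[1]->L => ULDDD (positions: [(0, 0), (0, 1), (-1, 1), (-1, 0), (-1, -1), (-1, -2)])
Fold: move[4]->R => ULDDR (positions: [(0, 0), (0, 1), (-1, 1), (-1, 0), (-1, -1), (0, -1)])
Fold: move[1]->R => URDDR (positions: [(0, 0), (0, 1), (1, 1), (1, 0), (1, -1), (2, -1)])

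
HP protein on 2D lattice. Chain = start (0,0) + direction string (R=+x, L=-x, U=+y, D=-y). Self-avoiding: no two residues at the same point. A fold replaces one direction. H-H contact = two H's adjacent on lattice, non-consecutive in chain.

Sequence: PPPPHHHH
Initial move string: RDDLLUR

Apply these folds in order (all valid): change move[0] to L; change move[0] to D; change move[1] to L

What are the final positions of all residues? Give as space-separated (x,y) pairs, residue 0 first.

Answer: (0,0) (0,-1) (-1,-1) (-1,-2) (-2,-2) (-3,-2) (-3,-1) (-2,-1)

Derivation:
Initial moves: RDDLLUR
Fold: move[0]->L => LDDLLUR (positions: [(0, 0), (-1, 0), (-1, -1), (-1, -2), (-2, -2), (-3, -2), (-3, -1), (-2, -1)])
Fold: move[0]->D => DDDLLUR (positions: [(0, 0), (0, -1), (0, -2), (0, -3), (-1, -3), (-2, -3), (-2, -2), (-1, -2)])
Fold: move[1]->L => DLDLLUR (positions: [(0, 0), (0, -1), (-1, -1), (-1, -2), (-2, -2), (-3, -2), (-3, -1), (-2, -1)])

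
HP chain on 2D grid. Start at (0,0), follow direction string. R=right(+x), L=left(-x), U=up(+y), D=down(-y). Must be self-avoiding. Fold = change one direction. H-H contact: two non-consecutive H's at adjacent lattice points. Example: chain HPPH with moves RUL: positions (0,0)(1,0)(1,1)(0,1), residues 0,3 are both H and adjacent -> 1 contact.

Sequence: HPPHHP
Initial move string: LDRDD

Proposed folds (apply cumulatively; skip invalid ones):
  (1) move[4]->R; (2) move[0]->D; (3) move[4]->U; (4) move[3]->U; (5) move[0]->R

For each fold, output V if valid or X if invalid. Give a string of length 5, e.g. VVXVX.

Initial: LDRDD -> [(0, 0), (-1, 0), (-1, -1), (0, -1), (0, -2), (0, -3)]
Fold 1: move[4]->R => LDRDR VALID
Fold 2: move[0]->D => DDRDR VALID
Fold 3: move[4]->U => DDRDU INVALID (collision), skipped
Fold 4: move[3]->U => DDRUR VALID
Fold 5: move[0]->R => RDRUR VALID

Answer: VVXVV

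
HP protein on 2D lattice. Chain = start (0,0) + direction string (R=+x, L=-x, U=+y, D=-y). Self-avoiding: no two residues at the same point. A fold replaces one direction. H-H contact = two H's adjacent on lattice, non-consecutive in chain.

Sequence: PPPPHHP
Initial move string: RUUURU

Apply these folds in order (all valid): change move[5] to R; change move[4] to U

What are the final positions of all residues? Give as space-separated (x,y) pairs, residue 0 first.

Answer: (0,0) (1,0) (1,1) (1,2) (1,3) (1,4) (2,4)

Derivation:
Initial moves: RUUURU
Fold: move[5]->R => RUUURR (positions: [(0, 0), (1, 0), (1, 1), (1, 2), (1, 3), (2, 3), (3, 3)])
Fold: move[4]->U => RUUUUR (positions: [(0, 0), (1, 0), (1, 1), (1, 2), (1, 3), (1, 4), (2, 4)])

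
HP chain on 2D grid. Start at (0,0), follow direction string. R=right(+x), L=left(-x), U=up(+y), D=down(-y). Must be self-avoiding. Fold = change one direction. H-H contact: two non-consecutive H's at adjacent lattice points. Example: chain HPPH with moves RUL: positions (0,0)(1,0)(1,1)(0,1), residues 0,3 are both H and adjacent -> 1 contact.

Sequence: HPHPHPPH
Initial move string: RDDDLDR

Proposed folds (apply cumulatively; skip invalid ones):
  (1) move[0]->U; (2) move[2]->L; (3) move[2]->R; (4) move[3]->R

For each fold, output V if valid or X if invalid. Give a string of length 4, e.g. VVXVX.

Initial: RDDDLDR -> [(0, 0), (1, 0), (1, -1), (1, -2), (1, -3), (0, -3), (0, -4), (1, -4)]
Fold 1: move[0]->U => UDDDLDR INVALID (collision), skipped
Fold 2: move[2]->L => RDLDLDR VALID
Fold 3: move[2]->R => RDRDLDR VALID
Fold 4: move[3]->R => RDRRLDR INVALID (collision), skipped

Answer: XVVX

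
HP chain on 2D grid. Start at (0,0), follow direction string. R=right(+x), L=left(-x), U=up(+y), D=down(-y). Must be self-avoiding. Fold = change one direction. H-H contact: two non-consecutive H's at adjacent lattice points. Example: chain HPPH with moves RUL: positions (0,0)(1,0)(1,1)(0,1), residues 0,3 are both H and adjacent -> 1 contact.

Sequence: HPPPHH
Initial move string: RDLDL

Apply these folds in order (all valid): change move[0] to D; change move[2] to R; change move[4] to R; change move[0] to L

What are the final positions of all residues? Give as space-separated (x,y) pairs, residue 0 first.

Initial moves: RDLDL
Fold: move[0]->D => DDLDL (positions: [(0, 0), (0, -1), (0, -2), (-1, -2), (-1, -3), (-2, -3)])
Fold: move[2]->R => DDRDL (positions: [(0, 0), (0, -1), (0, -2), (1, -2), (1, -3), (0, -3)])
Fold: move[4]->R => DDRDR (positions: [(0, 0), (0, -1), (0, -2), (1, -2), (1, -3), (2, -3)])
Fold: move[0]->L => LDRDR (positions: [(0, 0), (-1, 0), (-1, -1), (0, -1), (0, -2), (1, -2)])

Answer: (0,0) (-1,0) (-1,-1) (0,-1) (0,-2) (1,-2)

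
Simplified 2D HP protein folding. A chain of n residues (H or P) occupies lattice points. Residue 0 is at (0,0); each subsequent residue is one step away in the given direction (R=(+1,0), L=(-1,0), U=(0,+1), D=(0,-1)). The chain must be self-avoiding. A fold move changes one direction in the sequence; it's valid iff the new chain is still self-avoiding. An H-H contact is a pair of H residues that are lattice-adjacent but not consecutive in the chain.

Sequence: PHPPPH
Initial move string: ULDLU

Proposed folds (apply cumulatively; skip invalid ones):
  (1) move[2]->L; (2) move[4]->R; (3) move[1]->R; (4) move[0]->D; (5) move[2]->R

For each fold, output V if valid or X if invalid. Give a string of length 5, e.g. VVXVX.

Answer: VXXVX

Derivation:
Initial: ULDLU -> [(0, 0), (0, 1), (-1, 1), (-1, 0), (-2, 0), (-2, 1)]
Fold 1: move[2]->L => ULLLU VALID
Fold 2: move[4]->R => ULLLR INVALID (collision), skipped
Fold 3: move[1]->R => URLLU INVALID (collision), skipped
Fold 4: move[0]->D => DLLLU VALID
Fold 5: move[2]->R => DLRLU INVALID (collision), skipped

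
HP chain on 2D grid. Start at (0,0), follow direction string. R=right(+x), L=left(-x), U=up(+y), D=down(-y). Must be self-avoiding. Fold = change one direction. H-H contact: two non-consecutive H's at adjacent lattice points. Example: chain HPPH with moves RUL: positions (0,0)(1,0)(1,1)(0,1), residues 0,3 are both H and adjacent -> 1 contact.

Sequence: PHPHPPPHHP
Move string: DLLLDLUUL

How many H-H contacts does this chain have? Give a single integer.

Positions: [(0, 0), (0, -1), (-1, -1), (-2, -1), (-3, -1), (-3, -2), (-4, -2), (-4, -1), (-4, 0), (-5, 0)]
No H-H contacts found.

Answer: 0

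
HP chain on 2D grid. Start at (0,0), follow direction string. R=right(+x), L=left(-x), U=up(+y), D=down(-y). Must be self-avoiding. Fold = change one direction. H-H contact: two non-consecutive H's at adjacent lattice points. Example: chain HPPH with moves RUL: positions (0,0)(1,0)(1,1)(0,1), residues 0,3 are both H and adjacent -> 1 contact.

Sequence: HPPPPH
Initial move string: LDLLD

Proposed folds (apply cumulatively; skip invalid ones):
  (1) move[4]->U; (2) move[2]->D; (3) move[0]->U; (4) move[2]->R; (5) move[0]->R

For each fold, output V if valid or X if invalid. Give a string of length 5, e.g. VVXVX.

Initial: LDLLD -> [(0, 0), (-1, 0), (-1, -1), (-2, -1), (-3, -1), (-3, -2)]
Fold 1: move[4]->U => LDLLU VALID
Fold 2: move[2]->D => LDDLU VALID
Fold 3: move[0]->U => UDDLU INVALID (collision), skipped
Fold 4: move[2]->R => LDRLU INVALID (collision), skipped
Fold 5: move[0]->R => RDDLU VALID

Answer: VVXXV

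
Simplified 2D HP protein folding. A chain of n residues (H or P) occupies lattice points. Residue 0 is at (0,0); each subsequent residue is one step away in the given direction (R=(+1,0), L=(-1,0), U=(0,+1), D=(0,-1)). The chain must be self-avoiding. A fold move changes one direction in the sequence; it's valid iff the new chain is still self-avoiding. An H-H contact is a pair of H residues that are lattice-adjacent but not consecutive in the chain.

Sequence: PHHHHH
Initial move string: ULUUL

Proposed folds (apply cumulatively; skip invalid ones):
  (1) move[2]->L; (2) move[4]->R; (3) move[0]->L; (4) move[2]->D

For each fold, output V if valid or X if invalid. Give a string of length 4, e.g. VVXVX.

Answer: VVVX

Derivation:
Initial: ULUUL -> [(0, 0), (0, 1), (-1, 1), (-1, 2), (-1, 3), (-2, 3)]
Fold 1: move[2]->L => ULLUL VALID
Fold 2: move[4]->R => ULLUR VALID
Fold 3: move[0]->L => LLLUR VALID
Fold 4: move[2]->D => LLDUR INVALID (collision), skipped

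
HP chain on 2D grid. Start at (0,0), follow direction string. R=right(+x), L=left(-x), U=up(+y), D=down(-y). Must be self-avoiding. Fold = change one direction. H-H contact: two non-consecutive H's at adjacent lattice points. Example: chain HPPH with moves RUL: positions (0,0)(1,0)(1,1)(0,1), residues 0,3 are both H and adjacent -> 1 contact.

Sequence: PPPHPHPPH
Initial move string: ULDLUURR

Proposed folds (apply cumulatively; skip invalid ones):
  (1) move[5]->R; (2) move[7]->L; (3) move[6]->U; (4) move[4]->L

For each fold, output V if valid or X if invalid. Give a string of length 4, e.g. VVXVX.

Initial: ULDLUURR -> [(0, 0), (0, 1), (-1, 1), (-1, 0), (-2, 0), (-2, 1), (-2, 2), (-1, 2), (0, 2)]
Fold 1: move[5]->R => ULDLURRR INVALID (collision), skipped
Fold 2: move[7]->L => ULDLUURL INVALID (collision), skipped
Fold 3: move[6]->U => ULDLUUUR VALID
Fold 4: move[4]->L => ULDLLUUR VALID

Answer: XXVV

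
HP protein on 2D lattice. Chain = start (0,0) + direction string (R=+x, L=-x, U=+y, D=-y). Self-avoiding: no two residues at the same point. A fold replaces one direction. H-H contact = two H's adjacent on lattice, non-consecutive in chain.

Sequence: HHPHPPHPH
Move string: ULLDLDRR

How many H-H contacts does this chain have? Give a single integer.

Answer: 0

Derivation:
Positions: [(0, 0), (0, 1), (-1, 1), (-2, 1), (-2, 0), (-3, 0), (-3, -1), (-2, -1), (-1, -1)]
No H-H contacts found.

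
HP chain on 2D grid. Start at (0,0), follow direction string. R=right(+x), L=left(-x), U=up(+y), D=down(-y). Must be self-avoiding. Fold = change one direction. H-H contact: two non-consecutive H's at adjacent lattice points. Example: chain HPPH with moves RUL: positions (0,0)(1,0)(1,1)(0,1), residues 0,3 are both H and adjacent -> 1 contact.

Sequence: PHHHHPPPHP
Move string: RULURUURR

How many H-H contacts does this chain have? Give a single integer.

Positions: [(0, 0), (1, 0), (1, 1), (0, 1), (0, 2), (1, 2), (1, 3), (1, 4), (2, 4), (3, 4)]
No H-H contacts found.

Answer: 0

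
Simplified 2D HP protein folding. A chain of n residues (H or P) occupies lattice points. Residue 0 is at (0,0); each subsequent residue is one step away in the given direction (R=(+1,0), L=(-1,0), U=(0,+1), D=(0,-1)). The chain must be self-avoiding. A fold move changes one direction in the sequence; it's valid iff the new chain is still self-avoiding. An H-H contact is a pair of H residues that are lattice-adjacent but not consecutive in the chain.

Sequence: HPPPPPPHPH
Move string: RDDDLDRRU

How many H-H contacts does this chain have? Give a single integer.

Positions: [(0, 0), (1, 0), (1, -1), (1, -2), (1, -3), (0, -3), (0, -4), (1, -4), (2, -4), (2, -3)]
No H-H contacts found.

Answer: 0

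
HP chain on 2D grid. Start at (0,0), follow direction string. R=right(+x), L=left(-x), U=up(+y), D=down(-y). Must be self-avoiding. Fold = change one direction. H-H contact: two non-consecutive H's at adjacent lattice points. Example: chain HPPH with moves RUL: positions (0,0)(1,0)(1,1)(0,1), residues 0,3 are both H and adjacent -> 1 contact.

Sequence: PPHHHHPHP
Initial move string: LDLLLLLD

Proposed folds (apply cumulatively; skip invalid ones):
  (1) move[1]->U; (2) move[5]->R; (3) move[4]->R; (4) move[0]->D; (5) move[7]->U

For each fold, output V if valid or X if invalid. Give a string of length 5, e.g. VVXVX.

Initial: LDLLLLLD -> [(0, 0), (-1, 0), (-1, -1), (-2, -1), (-3, -1), (-4, -1), (-5, -1), (-6, -1), (-6, -2)]
Fold 1: move[1]->U => LULLLLLD VALID
Fold 2: move[5]->R => LULLLRLD INVALID (collision), skipped
Fold 3: move[4]->R => LULLRLLD INVALID (collision), skipped
Fold 4: move[0]->D => DULLLLLD INVALID (collision), skipped
Fold 5: move[7]->U => LULLLLLU VALID

Answer: VXXXV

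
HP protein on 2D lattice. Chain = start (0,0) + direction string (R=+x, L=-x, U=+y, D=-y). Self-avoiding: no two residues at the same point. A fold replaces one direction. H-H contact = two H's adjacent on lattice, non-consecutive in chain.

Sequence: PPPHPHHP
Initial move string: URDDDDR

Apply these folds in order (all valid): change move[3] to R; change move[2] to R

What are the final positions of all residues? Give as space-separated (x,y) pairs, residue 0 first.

Initial moves: URDDDDR
Fold: move[3]->R => URDRDDR (positions: [(0, 0), (0, 1), (1, 1), (1, 0), (2, 0), (2, -1), (2, -2), (3, -2)])
Fold: move[2]->R => URRRDDR (positions: [(0, 0), (0, 1), (1, 1), (2, 1), (3, 1), (3, 0), (3, -1), (4, -1)])

Answer: (0,0) (0,1) (1,1) (2,1) (3,1) (3,0) (3,-1) (4,-1)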